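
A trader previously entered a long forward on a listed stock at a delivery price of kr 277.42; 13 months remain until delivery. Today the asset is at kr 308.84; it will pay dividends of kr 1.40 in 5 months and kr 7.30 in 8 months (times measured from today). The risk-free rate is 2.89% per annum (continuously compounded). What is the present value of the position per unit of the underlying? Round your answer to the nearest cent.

kr 31.43

PV(remaining dividends) I = 1.40·e^(−0.0289·5/12) + 7.30·e^(−0.0289·8/12) = 8.5439
Current forward F = (S − I)·e^(rT) = (308.84 − 8.5439)·e^(0.0289·13/12) = 300.2961 × 1.031804 = 309.8467
Value (long) = (F − K)·e^(−rT) = (309.8467 − 277.42) × 0.969177 = 31.4272
Value = kr 31.43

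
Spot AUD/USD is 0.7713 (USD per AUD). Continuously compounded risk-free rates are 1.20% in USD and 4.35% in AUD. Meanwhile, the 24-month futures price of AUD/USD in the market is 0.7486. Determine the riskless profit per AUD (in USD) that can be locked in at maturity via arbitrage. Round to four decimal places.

0.0244 per AUD (in USD)

Fair futures: F* = S·e^(carry·T), with carry = (r_USD − r_AUD) = 0.0120 − 0.0435 = -0.0315
F* = 0.7713 · e^(-0.0315 × 24/12) = 0.7713 · e^-0.063000 = 0.7713 × 0.938943 = 0.7242
Market 0.7486 > fair 0.7242: forward overpriced → cash-and-carry (buy spot, short the forward).
At maturity, profit = |F_mkt − F*| = |0.7486 − 0.7242| = 0.0244 per AUD (in USD)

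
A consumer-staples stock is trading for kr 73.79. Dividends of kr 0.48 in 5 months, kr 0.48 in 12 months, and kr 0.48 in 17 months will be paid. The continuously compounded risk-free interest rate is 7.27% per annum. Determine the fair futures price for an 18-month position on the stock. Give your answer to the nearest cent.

kr 80.79

PV(dividends) I = 0.48·e^(−0.0727·5/12) + 0.48·e^(−0.0727·12/12) + 0.48·e^(−0.0727·17/12)
I = 0.4657 + 0.4463 + 0.4330 = 1.3450
F = (S − I)·e^(rT) = (73.79 − 1.3450) · e^(0.0727·18/12)
= 72.4450 · e^0.109050 = 72.4450 × 1.115218 = kr 80.79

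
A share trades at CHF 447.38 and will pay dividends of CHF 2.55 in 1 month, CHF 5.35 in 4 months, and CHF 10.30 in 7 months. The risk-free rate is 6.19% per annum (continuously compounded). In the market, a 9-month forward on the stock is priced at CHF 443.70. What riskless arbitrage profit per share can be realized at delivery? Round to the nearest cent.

PV(dividends) I = 2.55·e^(−0.0619·1/12) + 5.35·e^(−0.0619·4/12) + 10.30·e^(−0.0619·7/12) = 17.7123
Fair forward F* = (S − I)·e^(rT) = (447.38 − 17.7123)·e^0.046425 = 429.6677 × 1.047520 = 450.0855
Market CHF 443.70 < fair 450.0855: forward underpriced → reverse cash-and-carry (short the stock, invest proceeds at r, pay the dividends, go long the forward).
Profit at T = |F_mkt − F*| = |443.70 − 450.0855| = CHF 6.39 per share

CHF 6.39 per share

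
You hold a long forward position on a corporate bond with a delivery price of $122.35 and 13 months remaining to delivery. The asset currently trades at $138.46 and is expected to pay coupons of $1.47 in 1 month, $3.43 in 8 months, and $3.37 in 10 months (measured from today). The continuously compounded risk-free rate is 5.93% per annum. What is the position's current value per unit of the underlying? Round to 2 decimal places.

$15.76

PV(remaining coupons) I = 1.47·e^(−0.0593·1/12) + 3.43·e^(−0.0593·8/12) + 3.37·e^(−0.0593·10/12) = 7.9673
Current forward F = (S − I)·e^(rT) = (138.46 − 7.9673)·e^(0.0593·13/12) = 130.4927 × 1.066350 = 139.1509
Value (long) = (F − K)·e^(−rT) = (139.1509 − 122.35) × 0.937778 = 15.7555
Value = $15.76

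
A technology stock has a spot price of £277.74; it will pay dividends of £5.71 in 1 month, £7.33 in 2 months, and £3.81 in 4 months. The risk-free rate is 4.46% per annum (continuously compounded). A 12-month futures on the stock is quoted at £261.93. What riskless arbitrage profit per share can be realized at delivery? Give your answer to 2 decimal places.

PV(dividends) I = 5.71·e^(−0.0446·1/12) + 7.33·e^(−0.0446·2/12) + 3.81·e^(−0.0446·4/12) = 16.7183
Fair futures F* = (S − I)·e^(rT) = (277.74 − 16.7183)·e^0.044600 = 261.0217 × 1.045610 = 272.9269
Market £261.93 < fair 272.9269: forward underpriced → reverse cash-and-carry (short the stock, invest proceeds at r, pay the dividends, go long the forward).
Profit at T = |F_mkt − F*| = |261.93 − 272.9269| = £11.00 per share

£11.00 per share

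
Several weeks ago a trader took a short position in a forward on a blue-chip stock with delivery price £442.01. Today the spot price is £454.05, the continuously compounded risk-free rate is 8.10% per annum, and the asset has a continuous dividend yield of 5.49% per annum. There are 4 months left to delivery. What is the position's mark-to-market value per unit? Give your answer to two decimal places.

Current fair forward for the remaining 4 months: F = S·e^((r − q)·T), (r − q) = 0.0810 − 0.0549 = 0.0261
F = 454.05 · e^(0.0261 × 4/12) = 454.05 × 1.008738 = 458.0175
Value of long forward = (F − K)·e^(−rT) = (458.0175 − 442.01) · e^(−0.0810·4/12)
= 16.0075 × 0.973361 = 15.58
Short position value = −(long value) = -£15.58

-£15.58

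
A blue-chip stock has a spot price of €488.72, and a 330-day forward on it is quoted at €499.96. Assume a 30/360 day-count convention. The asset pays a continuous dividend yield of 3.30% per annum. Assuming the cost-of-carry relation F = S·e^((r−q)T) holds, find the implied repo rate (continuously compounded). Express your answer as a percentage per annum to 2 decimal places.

From F = S·e^((r−q)T): (r − q) = ln(F/S)/T
ln(499.96/488.72) = ln(1.022999) = 0.022739
(r − q) = 0.022739 / (330/360) = 0.024806
r = ln(F/S)/T + q = 0.024806 + 0.0330 = 0.057806
r = 5.78%

5.78%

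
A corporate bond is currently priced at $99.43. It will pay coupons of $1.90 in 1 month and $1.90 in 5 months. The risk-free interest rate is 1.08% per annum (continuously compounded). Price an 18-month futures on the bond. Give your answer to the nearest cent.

$97.20

PV(coupons) I = 1.90·e^(−0.0108·1/12) + 1.90·e^(−0.0108·5/12)
I = 1.8983 + 1.8915 = 3.7898
F = (S − I)·e^(rT) = (99.43 − 3.7898) · e^(0.0108·18/12)
= 95.6402 · e^0.016200 = 95.6402 × 1.016332 = $97.20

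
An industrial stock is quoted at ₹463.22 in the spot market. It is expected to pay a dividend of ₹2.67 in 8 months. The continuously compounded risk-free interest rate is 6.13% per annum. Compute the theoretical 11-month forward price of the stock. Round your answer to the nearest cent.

₹487.28

PV(dividends) I = 2.67·e^(−0.0613·8/12)
I = 2.5631
F = (S − I)·e^(rT) = (463.22 − 2.5631) · e^(0.0613·11/12)
= 460.6569 · e^0.056192 = 460.6569 × 1.057801 = ₹487.28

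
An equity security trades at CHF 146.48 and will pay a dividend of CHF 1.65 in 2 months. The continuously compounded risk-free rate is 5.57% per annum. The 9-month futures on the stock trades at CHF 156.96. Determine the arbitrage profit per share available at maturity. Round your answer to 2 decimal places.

PV(dividends) I = 1.65·e^(−0.0557·2/12) = 1.6348
Fair futures F* = (S − I)·e^(rT) = (146.48 − 1.6348)·e^0.041775 = 144.8452 × 1.042660 = 151.0243
Market CHF 156.96 > fair 151.0243: forward overpriced → cash-and-carry (borrow at r, buy the stock and collect the dividends, short the forward).
Profit at T = |F_mkt − F*| = |156.96 − 151.0243| = CHF 5.94 per share

CHF 5.94 per share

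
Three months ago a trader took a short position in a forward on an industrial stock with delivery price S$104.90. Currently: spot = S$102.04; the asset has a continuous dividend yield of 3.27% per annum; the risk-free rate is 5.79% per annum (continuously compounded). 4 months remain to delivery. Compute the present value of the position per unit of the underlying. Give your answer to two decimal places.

Current fair forward for the remaining 4 months: F = S·e^((r − q)·T), (r − q) = 0.0579 − 0.0327 = 0.0252
F = 102.04 · e^(0.0252 × 4/12) = 102.04 × 1.008435 = 102.9007
Value of long forward = (F − K)·e^(−rT) = (102.9007 − 104.90) · e^(−0.0579·4/12)
= -1.9993 × 0.980885 = -1.96
Short position value = −(long value) = S$1.96

S$1.96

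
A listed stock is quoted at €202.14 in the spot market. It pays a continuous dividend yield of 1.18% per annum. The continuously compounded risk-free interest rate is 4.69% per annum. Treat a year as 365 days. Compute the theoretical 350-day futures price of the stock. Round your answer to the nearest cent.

F = S·e^((r − q)T) = 202.14 · e^((0.0469 − 0.0118) × 350/365)
= 202.14 · e^0.033658 = 202.14 × 1.034231
F = €209.06

€209.06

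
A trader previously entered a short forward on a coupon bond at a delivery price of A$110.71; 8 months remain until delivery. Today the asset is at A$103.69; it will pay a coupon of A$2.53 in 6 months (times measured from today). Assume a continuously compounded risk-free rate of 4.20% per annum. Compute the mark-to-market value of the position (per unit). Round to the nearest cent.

PV(remaining coupons) I = 2.53·e^(−0.0420·6/12) = 2.4774
Current forward F = (S − I)·e^(rT) = (103.69 − 2.4774)·e^(0.0420·8/12) = 101.2126 × 1.028396 = 104.0866
Value (long) = (F − K)·e^(−rT) = (104.0866 − 110.71) × 0.972388 = -6.4405
Short position value = −(long value) = A$6.44

A$6.44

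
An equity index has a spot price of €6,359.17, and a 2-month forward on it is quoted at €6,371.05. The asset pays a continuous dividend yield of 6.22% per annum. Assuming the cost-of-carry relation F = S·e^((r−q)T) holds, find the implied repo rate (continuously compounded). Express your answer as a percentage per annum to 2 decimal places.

7.34%

From F = S·e^((r−q)T): (r − q) = ln(F/S)/T
ln(6371.05/6359.17) = ln(1.001868) = 0.001866
(r − q) = 0.001866 / (2/12) = 0.011196
r = ln(F/S)/T + q = 0.011196 + 0.0622 = 0.073396
r = 7.34%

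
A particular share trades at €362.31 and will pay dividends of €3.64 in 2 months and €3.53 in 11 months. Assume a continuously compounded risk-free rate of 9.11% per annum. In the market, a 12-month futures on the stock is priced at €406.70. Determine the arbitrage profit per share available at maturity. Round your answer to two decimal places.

€17.32 per share

PV(dividends) I = 3.64·e^(−0.0911·2/12) + 3.53·e^(−0.0911·11/12) = 6.8323
Fair futures F* = (S − I)·e^(rT) = (362.31 − 6.8323)·e^0.091100 = 355.4777 × 1.095379 = 389.3828
Market €406.70 > fair 389.3828: forward overpriced → cash-and-carry (borrow at r, buy the stock and collect the dividends, short the forward).
Profit at T = |F_mkt − F*| = |406.70 − 389.3828| = €17.32 per share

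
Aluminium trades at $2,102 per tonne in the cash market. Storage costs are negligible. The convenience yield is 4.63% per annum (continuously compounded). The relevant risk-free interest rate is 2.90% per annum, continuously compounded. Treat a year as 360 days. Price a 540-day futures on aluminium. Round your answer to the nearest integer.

Net carry = r + u − y = 0.0290 + 0.0000 − 0.0463 = -0.0173
F = S·e^((r+u−y)T) = 2102 · e^(-0.0173 × 540/360) = 2102 · e^-0.025950
= 2102 × 0.974384 = $2,048 per tonne

$2,048 per tonne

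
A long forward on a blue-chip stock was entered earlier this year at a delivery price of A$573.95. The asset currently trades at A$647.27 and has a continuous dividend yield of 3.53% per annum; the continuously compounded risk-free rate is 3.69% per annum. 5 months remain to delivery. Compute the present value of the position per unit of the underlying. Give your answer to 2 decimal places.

Current fair forward for the remaining 5 months: F = S·e^((r − q)·T), (r − q) = 0.0369 − 0.0353 = 0.0016
F = 647.27 · e^(0.0016 × 5/12) = 647.27 × 1.000667 = 647.7017
Value of long forward = (F − K)·e^(−rT) = (647.7017 − 573.95) · e^(−0.0369·5/12)
= 73.7517 × 0.984743 = 72.63

A$72.63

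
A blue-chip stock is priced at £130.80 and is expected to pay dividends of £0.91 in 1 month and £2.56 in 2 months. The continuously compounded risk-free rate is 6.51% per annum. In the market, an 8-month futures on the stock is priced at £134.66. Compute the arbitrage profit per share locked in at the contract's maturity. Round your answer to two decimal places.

£1.65 per share

PV(dividends) I = 0.91·e^(−0.0651·1/12) + 2.56·e^(−0.0651·2/12) = 3.4375
Fair futures F* = (S − I)·e^(rT) = (130.80 − 3.4375)·e^0.043400 = 127.3625 × 1.044356 = 133.0118
Market £134.66 > fair 133.0118: forward overpriced → cash-and-carry (borrow at r, buy the stock and collect the dividends, short the forward).
Profit at T = |F_mkt − F*| = |134.66 − 133.0118| = £1.65 per share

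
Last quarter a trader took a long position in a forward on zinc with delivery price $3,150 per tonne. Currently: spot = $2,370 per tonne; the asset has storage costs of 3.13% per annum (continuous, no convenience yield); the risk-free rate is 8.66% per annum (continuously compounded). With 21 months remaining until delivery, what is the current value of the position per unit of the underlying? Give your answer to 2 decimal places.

-$203.59 per tonne

Current fair forward for the remaining 21 months: F = S·e^((r + u)·T), (r + u) = 0.0866 + 0.0313 = 0.1179
F = 2370 · e^(0.1179 × 21/12) = 2370 × 1.22915261 = 2913.0917
Value of long forward = (F − K)·e^(−rT) = (2913.0917 − 3150) · e^(−0.0866·21/12)
= -236.9083 × 0.85937491 = -203.59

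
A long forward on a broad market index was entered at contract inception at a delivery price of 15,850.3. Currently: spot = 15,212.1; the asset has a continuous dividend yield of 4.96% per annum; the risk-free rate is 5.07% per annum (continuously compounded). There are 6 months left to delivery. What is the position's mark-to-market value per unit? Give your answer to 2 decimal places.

-614.07

Current fair forward for the remaining 6 months: F = S·e^((r − q)·T), (r − q) = 0.0507 − 0.0496 = 0.0011
F = 15212.1 · e^(0.0011 × 6/12) = 15212.1 × 1.00055015 = 15220.4689
Value of long forward = (F − K)·e^(−rT) = (15220.4689 − 15850.3) · e^(−0.0507·6/12)
= -629.8311 × 0.97496861 = -614.07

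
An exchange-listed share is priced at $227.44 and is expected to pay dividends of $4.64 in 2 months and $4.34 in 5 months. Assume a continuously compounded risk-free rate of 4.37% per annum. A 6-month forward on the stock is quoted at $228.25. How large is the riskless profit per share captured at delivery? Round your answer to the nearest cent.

$4.85 per share

PV(dividends) I = 4.64·e^(−0.0437·2/12) + 4.34·e^(−0.0437·5/12) = 8.8680
Fair forward F* = (S − I)·e^(rT) = (227.44 − 8.8680)·e^0.021850 = 218.5720 × 1.022090 = 223.4003
Market $228.25 > fair 223.4003: forward overpriced → cash-and-carry (borrow at r, buy the stock and collect the dividends, short the forward).
Profit at T = |F_mkt − F*| = |228.25 − 223.4003| = $4.85 per share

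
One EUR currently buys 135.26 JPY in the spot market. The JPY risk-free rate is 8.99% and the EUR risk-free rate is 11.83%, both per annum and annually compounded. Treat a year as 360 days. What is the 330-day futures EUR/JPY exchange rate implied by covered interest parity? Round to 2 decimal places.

By covered interest parity, F = S · (1+r_JPY)^T / (1+r_EUR)^T
= 135.26 × 1.082109 / 1.107929 = 135.26 × 0.976695
F = 132.11 JPY per EUR

132.11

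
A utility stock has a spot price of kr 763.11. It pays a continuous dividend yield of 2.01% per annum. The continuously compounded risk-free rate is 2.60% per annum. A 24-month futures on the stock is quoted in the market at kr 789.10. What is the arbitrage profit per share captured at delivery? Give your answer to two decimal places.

kr 16.93 per share

Fair futures: F* = S·e^(carry·T), with carry = (r − q) = 0.0260 − 0.0201 = 0.0059
F* = 763.11 · e^(0.0059 × 24/12) = 763.11 · e^0.011800 = 763.11 × 1.011870 = kr 772.1681
Market kr 789.10 > fair kr 772.1681: forward overpriced → cash-and-carry (buy spot, short the forward).
At maturity, profit = |F_mkt − F*| = |789.10 − 772.1681| = kr 16.93 per share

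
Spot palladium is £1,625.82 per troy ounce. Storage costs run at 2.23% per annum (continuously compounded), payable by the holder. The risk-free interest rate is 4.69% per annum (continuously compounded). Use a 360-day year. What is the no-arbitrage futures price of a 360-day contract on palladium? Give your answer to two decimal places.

Net carry = r + u − y = 0.0469 + 0.0223 − 0.0000 = 0.0692
F = S·e^((r+u−y)T) = 1625.82 · e^(0.0692 × 360/360) = 1625.82 · e^0.06920000
= 1625.82 × 1.07165052 = £1,742.31 per troy ounce

£1,742.31 per troy ounce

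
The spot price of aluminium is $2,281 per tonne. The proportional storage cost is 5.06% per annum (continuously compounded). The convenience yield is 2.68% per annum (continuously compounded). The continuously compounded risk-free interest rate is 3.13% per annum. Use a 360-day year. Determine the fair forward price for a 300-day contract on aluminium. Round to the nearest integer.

$2,388 per tonne

Net carry = r + u − y = 0.0313 + 0.0506 − 0.0268 = 0.0551
F = S·e^((r+u−y)T) = 2281 · e^(0.0551 × 300/360) = 2281 · e^0.045917
= 2281 × 1.046988 = $2,388 per tonne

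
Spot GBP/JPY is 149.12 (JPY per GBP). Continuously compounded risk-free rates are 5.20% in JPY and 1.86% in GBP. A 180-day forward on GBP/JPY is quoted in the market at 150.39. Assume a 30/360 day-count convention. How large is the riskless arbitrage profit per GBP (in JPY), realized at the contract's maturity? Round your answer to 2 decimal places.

Fair forward: F* = S·e^(carry·T), with carry = (r_JPY − r_GBP) = 0.0520 − 0.0186 = 0.0334
F* = 149.12 · e^(0.0334 × 180/360) = 149.12 · e^0.016700 = 149.12 × 1.016840 = 151.6312
Market 150.39 < fair 151.6312: forward underpriced → reverse cash-and-carry (short spot, go long the forward).
At maturity, profit = |F_mkt − F*| = |150.39 − 151.6312| = 1.24 per GBP (in JPY)

1.24 per GBP (in JPY)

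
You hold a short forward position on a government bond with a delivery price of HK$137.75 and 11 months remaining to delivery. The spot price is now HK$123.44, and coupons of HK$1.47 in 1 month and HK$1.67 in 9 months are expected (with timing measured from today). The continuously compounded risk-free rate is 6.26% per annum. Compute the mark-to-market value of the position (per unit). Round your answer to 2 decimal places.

HK$9.68

PV(remaining coupons) I = 1.47·e^(−0.0626·1/12) + 1.67·e^(−0.0626·9/12) = 3.0558
Current forward F = (S − I)·e^(rT) = (123.44 − 3.0558)·e^(0.0626·11/12) = 120.3842 × 1.059062 = 127.4943
Value (long) = (F − K)·e^(−rT) = (127.4943 − 137.75) × 0.944232 = -9.6838
Short position value = −(long value) = HK$9.68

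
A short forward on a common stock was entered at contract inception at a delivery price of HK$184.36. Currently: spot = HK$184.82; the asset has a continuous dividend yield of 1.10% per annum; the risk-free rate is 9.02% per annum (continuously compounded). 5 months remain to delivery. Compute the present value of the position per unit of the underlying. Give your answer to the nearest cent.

-HK$6.42

Current fair forward for the remaining 5 months: F = S·e^((r − q)·T), (r − q) = 0.0902 − 0.0110 = 0.0792
F = 184.82 · e^(0.0792 × 5/12) = 184.82 × 1.033551 = 191.0209
Value of long forward = (F − K)·e^(−rT) = (191.0209 − 184.36) · e^(−0.0902·5/12)
= 6.6609 × 0.963114 = 6.42
Short position value = −(long value) = -HK$6.42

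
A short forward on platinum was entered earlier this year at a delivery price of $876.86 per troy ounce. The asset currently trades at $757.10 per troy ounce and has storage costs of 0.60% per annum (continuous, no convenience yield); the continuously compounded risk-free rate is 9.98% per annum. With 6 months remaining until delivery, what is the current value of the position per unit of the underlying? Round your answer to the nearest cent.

$74.80 per troy ounce

Current fair forward for the remaining 6 months: F = S·e^((r + u)·T), (r + u) = 0.0998 + 0.0060 = 0.1058
F = 757.10 · e^(0.1058 × 6/12) = 757.10 × 1.054324 = 798.2287
Value of long forward = (F − K)·e^(−rT) = (798.2287 − 876.86) · e^(−0.0998·6/12)
= -78.6313 × 0.951325 = -74.80
Short position value = −(long value) = $74.80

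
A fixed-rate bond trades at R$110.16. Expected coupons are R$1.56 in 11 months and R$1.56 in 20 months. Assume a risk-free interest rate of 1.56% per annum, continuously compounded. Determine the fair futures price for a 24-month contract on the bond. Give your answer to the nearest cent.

PV(coupons) I = 1.56·e^(−0.0156·11/12) + 1.56·e^(−0.0156·20/12)
I = 1.5379 + 1.5200 = 3.0579
F = (S − I)·e^(rT) = (110.16 − 3.0579) · e^(0.0156·24/12)
= 107.1021 · e^0.031200 = 107.1021 × 1.031692 = R$110.50

R$110.50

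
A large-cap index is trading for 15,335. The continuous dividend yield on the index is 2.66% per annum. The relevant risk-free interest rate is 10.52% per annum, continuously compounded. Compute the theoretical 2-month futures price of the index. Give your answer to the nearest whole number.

F = S·e^((r − q)T) = 15335 · e^((0.1052 − 0.0266) × 2/12)
= 15335 · e^0.013100 = 15335 × 1.013186
F = 15,537

15,537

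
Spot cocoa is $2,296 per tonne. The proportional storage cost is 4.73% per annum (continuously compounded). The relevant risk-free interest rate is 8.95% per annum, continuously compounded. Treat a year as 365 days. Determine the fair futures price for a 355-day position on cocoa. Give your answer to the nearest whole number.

Net carry = r + u − y = 0.0895 + 0.0473 − 0.0000 = 0.1368
F = S·e^((r+u−y)T) = 2296 · e^(0.1368 × 355/365) = 2296 · e^0.133052
= 2296 × 1.142309 = $2,623 per tonne

$2,623 per tonne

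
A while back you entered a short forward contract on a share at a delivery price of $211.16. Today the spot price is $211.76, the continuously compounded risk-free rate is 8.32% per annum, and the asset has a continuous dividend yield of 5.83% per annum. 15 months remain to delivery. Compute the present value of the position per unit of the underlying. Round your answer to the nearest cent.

-$6.57

Current fair forward for the remaining 15 months: F = S·e^((r − q)·T), (r − q) = 0.0832 − 0.0583 = 0.0249
F = 211.76 · e^(0.0249 × 15/12) = 211.76 × 1.031614 = 218.4546
Value of long forward = (F − K)·e^(−rT) = (218.4546 − 211.16) · e^(−0.0832·15/12)
= 7.2946 × 0.901225 = 6.57
Short position value = −(long value) = -$6.57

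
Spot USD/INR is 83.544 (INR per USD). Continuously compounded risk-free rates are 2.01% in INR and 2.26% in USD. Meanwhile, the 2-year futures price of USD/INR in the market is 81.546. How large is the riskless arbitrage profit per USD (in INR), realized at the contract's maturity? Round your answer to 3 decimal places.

Fair futures: F* = S·e^(carry·T), with carry = (r_INR − r_USD) = 0.0201 − 0.0226 = -0.0025
F* = 83.544 · e^(-0.0025 × 2) = 83.544 · e^-0.005000 = 83.544 × 0.995012 = 83.1273
Market 81.546 < fair 83.1273: forward underpriced → reverse cash-and-carry (short spot, go long the forward).
At maturity, profit = |F_mkt − F*| = |81.546 − 83.1273| = 1.581 per USD (in INR)

1.581 per USD (in INR)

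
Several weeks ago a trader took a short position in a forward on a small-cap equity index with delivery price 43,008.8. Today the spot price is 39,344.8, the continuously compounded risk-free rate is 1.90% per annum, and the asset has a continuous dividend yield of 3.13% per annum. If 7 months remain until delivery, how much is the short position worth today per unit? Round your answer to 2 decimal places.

3901.80

Current fair forward for the remaining 7 months: F = S·e^((r − q)·T), (r − q) = 0.0190 − 0.0313 = -0.0123
F = 39344.8 · e^(-0.0123 × 7/12) = 39344.8 × 0.99285068 = 39063.5114
Value of long forward = (F − K)·e^(−rT) = (39063.5114 − 43008.8) · e^(−0.0190·7/12)
= -3945.2886 × 0.98897786 = -3901.80
Short position value = −(long value) = 3901.80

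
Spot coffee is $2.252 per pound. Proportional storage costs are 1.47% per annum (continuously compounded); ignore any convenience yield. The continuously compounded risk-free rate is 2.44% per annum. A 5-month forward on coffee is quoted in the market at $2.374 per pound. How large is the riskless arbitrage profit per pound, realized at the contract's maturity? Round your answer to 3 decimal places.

$0.085 per pound

Fair forward: F* = S·e^(carry·T), with carry = (r + u) = 0.0244 + 0.0147 = 0.0391
F* = 2.252 · e^(0.0391 × 5/12) = 2.252 · e^0.016292 = 2.252 × 1.016425 = $2.2890
Market $2.374 > fair $2.2890: forward overpriced → cash-and-carry (buy spot, short the forward).
At maturity, profit = |F_mkt − F*| = |2.374 − 2.2890| = $0.085 per pound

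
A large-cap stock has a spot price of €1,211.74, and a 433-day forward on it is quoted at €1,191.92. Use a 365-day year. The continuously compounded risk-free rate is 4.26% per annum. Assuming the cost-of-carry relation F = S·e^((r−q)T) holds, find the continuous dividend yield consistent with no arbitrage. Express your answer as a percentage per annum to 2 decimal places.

5.65%

From F = S·e^((r−q)T): (r − q) = ln(F/S)/T
ln(1191.92/1211.74) = ln(0.983643) = -0.016492
(r − q) = -0.016492 / (433/365) = -0.013902
q = r − ln(F/S)/T = 0.0426 + 0.013902 = 0.056502
q = 5.65%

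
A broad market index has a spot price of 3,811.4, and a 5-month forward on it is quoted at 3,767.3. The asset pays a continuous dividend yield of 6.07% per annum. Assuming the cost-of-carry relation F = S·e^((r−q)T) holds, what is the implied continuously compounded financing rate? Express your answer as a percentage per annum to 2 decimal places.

From F = S·e^((r−q)T): (r − q) = ln(F/S)/T
ln(3767.3/3811.4) = ln(0.988429) = -0.011638
(r − q) = -0.011638 / (5/12) = -0.027931
r = ln(F/S)/T + q = -0.027931 + 0.0607 = 0.032769
r = 3.28%

3.28%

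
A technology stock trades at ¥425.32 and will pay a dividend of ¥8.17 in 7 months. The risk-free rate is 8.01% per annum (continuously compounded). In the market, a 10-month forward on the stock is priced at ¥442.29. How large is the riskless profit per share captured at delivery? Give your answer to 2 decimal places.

PV(dividends) I = 8.17·e^(−0.0801·7/12) = 7.7970
Fair forward F* = (S − I)·e^(rT) = (425.32 − 7.7970)·e^0.066750 = 417.5230 × 1.069028 = 446.3438
Market ¥442.29 < fair 446.3438: forward underpriced → reverse cash-and-carry (short the stock, invest proceeds at r, pay the dividends, go long the forward).
Profit at T = |F_mkt − F*| = |442.29 − 446.3438| = ¥4.05 per share

¥4.05 per share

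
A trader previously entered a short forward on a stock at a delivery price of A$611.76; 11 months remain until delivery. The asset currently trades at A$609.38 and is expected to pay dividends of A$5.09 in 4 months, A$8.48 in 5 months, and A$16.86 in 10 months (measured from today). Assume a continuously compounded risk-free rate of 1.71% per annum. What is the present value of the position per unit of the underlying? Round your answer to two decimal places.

PV(remaining dividends) I = 5.09·e^(−0.0171·4/12) + 8.48·e^(−0.0171·5/12) + 16.86·e^(−0.0171·10/12) = 30.1023
Current forward F = (S − I)·e^(rT) = (609.38 − 30.1023)·e^(0.0171·11/12) = 579.2777 × 1.015798 = 588.4291
Value (long) = (F − K)·e^(−rT) = (588.4291 − 611.76) × 0.984447 = -22.9680
Short position value = −(long value) = A$22.97

A$22.97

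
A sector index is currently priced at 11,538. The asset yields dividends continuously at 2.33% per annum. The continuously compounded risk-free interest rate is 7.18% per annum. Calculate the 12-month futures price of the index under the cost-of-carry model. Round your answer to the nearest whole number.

12,111

F = S·e^((r − q)T) = 11538 · e^((0.0718 − 0.0233) × 12/12)
= 11538 · e^0.048500 = 11538 × 1.049695
F = 12,111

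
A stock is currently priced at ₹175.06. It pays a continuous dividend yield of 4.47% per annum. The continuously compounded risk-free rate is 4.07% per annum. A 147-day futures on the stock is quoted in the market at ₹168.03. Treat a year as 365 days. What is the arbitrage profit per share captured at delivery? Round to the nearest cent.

Fair futures: F* = S·e^(carry·T), with carry = (r − q) = 0.0407 − 0.0447 = -0.0040
F* = 175.06 · e^(-0.0040 × 147/365) = 175.06 · e^-0.001611 = 175.06 × 0.998390 = ₹174.7782
Market ₹168.03 < fair ₹174.7782: forward underpriced → reverse cash-and-carry (short spot, go long the forward).
At maturity, profit = |F_mkt − F*| = |168.03 − 174.7782| = ₹6.75 per share

₹6.75 per share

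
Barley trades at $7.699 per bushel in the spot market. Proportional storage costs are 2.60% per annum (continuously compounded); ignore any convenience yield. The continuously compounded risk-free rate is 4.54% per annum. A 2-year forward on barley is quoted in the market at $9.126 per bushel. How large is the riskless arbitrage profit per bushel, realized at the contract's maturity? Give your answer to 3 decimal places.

Fair forward: F* = S·e^(carry·T), with carry = (r + u) = 0.0454 + 0.0260 = 0.0714
F* = 7.699 · e^(0.0714 × 2) = 7.699 · e^0.142800 = 7.699 × 1.153499 = $8.8808
Market $9.126 > fair $8.8808: forward overpriced → cash-and-carry (buy spot, short the forward).
At maturity, profit = |F_mkt − F*| = |9.126 − 8.8808| = $0.245 per bushel

$0.245 per bushel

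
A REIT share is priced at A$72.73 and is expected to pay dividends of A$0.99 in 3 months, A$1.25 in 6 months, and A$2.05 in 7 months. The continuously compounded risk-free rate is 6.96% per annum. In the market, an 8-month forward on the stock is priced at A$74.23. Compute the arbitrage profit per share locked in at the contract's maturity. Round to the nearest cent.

A$2.39 per share

PV(dividends) I = 0.99·e^(−0.0696·3/12) + 1.25·e^(−0.0696·6/12) + 2.05·e^(−0.0696·7/12) = 4.1486
Fair forward F* = (S − I)·e^(rT) = (72.73 − 4.1486)·e^0.046400 = 68.5814 × 1.047493 = 71.8385
Market A$74.23 > fair 71.8385: forward overpriced → cash-and-carry (borrow at r, buy the stock and collect the dividends, short the forward).
Profit at T = |F_mkt − F*| = |74.23 − 71.8385| = A$2.39 per share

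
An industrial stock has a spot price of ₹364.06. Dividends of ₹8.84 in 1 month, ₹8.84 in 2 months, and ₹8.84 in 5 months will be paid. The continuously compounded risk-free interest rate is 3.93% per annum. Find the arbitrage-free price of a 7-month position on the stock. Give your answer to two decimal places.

₹345.60

PV(dividends) I = 8.84·e^(−0.0393·1/12) + 8.84·e^(−0.0393·2/12) + 8.84·e^(−0.0393·5/12)
I = 8.8111 + 8.7823 + 8.6964 = 26.2898
F = (S − I)·e^(rT) = (364.06 − 26.2898) · e^(0.0393·7/12)
= 337.7702 · e^0.022925 = 337.7702 × 1.023190 = ₹345.60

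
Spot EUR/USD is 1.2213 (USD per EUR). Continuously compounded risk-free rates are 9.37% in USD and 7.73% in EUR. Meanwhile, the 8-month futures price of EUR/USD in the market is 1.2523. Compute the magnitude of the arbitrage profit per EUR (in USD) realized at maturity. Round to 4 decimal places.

Fair futures: F* = S·e^(carry·T), with carry = (r_USD − r_EUR) = 0.0937 − 0.0773 = 0.0164
F* = 1.2213 · e^(0.0164 × 8/12) = 1.2213 · e^0.010933 = 1.2213 × 1.010993 = 1.2347
Market 1.2523 > fair 1.2347: forward overpriced → cash-and-carry (buy spot, short the forward).
At maturity, profit = |F_mkt − F*| = |1.2523 − 1.2347| = 0.0176 per EUR (in USD)

0.0176 per EUR (in USD)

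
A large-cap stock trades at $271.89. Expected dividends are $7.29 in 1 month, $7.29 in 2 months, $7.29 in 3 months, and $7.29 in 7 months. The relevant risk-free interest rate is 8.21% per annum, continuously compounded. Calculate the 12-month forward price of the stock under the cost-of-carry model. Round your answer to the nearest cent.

$264.19

PV(dividends) I = 7.29·e^(−0.0821·1/12) + 7.29·e^(−0.0821·2/12) + 7.29·e^(−0.0821·3/12) + 7.29·e^(−0.0821·7/12)
I = 7.2403 + 7.1909 + 7.1419 + 6.9491 = 28.5222
F = (S − I)·e^(rT) = (271.89 − 28.5222) · e^(0.0821·12/12)
= 243.3678 · e^0.082100 = 243.3678 × 1.085564 = $264.19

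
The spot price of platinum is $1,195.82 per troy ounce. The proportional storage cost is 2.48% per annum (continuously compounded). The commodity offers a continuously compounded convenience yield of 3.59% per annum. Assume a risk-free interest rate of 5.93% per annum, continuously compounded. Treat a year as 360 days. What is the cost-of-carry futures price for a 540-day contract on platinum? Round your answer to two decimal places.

$1,285.48 per troy ounce

Net carry = r + u − y = 0.0593 + 0.0248 − 0.0359 = 0.0482
F = S·e^((r+u−y)T) = 1195.82 · e^(0.0482 × 540/360) = 1195.82 · e^0.07230000
= 1195.82 × 1.07497779 = $1,285.48 per troy ounce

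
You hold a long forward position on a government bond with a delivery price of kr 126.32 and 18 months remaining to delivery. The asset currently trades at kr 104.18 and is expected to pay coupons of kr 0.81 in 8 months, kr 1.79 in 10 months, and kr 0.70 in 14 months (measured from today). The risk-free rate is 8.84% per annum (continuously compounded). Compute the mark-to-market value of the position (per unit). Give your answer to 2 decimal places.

-kr 9.51

PV(remaining coupons) I = 0.81·e^(−0.0884·8/12) + 1.79·e^(−0.0884·10/12) + 0.70·e^(−0.0884·14/12) = 3.0579
Current forward F = (S − I)·e^(rT) = (104.18 − 3.0579)·e^(0.0884·18/12) = 101.1221 × 1.141793 = 115.4605
Value (long) = (F − K)·e^(−rT) = (115.4605 − 126.32) × 0.875815 = -9.5109
Value = -kr 9.51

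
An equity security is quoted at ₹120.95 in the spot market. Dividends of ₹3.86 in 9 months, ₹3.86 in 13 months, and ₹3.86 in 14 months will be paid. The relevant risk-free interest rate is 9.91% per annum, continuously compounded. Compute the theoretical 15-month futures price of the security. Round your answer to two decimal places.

₹125.03

PV(dividends) I = 3.86·e^(−0.0991·9/12) + 3.86·e^(−0.0991·13/12) + 3.86·e^(−0.0991·14/12)
I = 3.5835 + 3.4671 + 3.4386 = 10.4892
F = (S − I)·e^(rT) = (120.95 − 10.4892) · e^(0.0991·15/12)
= 110.4608 · e^0.123875 = 110.4608 × 1.131874 = ₹125.03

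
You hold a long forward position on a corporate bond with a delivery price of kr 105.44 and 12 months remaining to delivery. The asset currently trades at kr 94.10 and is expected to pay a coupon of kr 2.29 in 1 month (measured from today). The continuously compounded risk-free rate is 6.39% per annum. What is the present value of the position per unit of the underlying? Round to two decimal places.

PV(remaining coupons) I = 2.29·e^(−0.0639·1/12) = 2.2778
Current forward F = (S − I)·e^(rT) = (94.10 − 2.2778)·e^(0.0639·12/12) = 91.8222 × 1.065986 = 97.8812
Value (long) = (F − K)·e^(−rT) = (97.8812 − 105.44) × 0.938099 = -7.0909
Value = -kr 7.09

-kr 7.09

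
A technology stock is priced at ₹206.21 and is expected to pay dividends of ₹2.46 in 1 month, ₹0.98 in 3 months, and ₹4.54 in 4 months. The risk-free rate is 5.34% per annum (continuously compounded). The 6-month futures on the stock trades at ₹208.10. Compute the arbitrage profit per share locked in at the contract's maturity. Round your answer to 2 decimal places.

PV(dividends) I = 2.46·e^(−0.0534·1/12) + 0.98·e^(−0.0534·3/12) + 4.54·e^(−0.0534·4/12) = 7.8760
Fair futures F* = (S − I)·e^(rT) = (206.21 − 7.8760)·e^0.026700 = 198.3340 × 1.027060 = 203.7009
Market ₹208.10 > fair 203.7009: forward overpriced → cash-and-carry (borrow at r, buy the stock and collect the dividends, short the forward).
Profit at T = |F_mkt − F*| = |208.10 − 203.7009| = ₹4.40 per share

₹4.40 per share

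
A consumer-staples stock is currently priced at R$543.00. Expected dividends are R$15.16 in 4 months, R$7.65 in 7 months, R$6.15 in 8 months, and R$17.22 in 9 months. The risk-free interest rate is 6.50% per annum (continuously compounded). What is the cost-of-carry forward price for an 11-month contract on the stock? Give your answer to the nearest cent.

R$529.12

PV(dividends) I = 15.16·e^(−0.0650·4/12) + 7.65·e^(−0.0650·7/12) + 6.15·e^(−0.0650·8/12) + 17.22·e^(−0.0650·9/12)
I = 14.8351 + 7.3654 + 5.8892 + 16.4007 = 44.4904
F = (S − I)·e^(rT) = (543.00 − 44.4904) · e^(0.0650·11/12)
= 498.5096 · e^0.059583 = 498.5096 × 1.061394 = R$529.12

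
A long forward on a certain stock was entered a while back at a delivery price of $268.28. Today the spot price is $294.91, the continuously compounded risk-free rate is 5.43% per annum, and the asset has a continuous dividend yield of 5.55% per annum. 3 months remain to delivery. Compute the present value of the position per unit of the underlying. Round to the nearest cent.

$26.18

Current fair forward for the remaining 3 months: F = S·e^((r − q)·T), (r − q) = 0.0543 − 0.0555 = -0.0012
F = 294.91 · e^(-0.0012 × 3/12) = 294.91 × 0.999700 = 294.8215
Value of long forward = (F − K)·e^(−rT) = (294.8215 − 268.28) · e^(−0.0543·3/12)
= 26.5415 × 0.986517 = 26.18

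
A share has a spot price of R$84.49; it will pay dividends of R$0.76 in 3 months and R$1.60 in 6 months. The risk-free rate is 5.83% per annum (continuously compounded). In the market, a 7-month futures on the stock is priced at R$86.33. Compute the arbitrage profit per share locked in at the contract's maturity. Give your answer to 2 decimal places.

R$1.30 per share

PV(dividends) I = 0.76·e^(−0.0583·3/12) + 1.60·e^(−0.0583·6/12) = 2.3030
Fair futures F* = (S − I)·e^(rT) = (84.49 − 2.3030)·e^0.034008 = 82.1870 × 1.034593 = 85.0301
Market R$86.33 > fair 85.0301: forward overpriced → cash-and-carry (borrow at r, buy the stock and collect the dividends, short the forward).
Profit at T = |F_mkt − F*| = |86.33 − 85.0301| = R$1.30 per share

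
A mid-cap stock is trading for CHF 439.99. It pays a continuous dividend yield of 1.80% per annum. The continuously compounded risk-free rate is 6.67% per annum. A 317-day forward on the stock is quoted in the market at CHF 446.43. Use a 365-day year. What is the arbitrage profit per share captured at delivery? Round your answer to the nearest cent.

CHF 12.57 per share

Fair forward: F* = S·e^(carry·T), with carry = (r − q) = 0.0667 − 0.0180 = 0.0487
F* = 439.99 · e^(0.0487 × 317/365) = 439.99 · e^0.042296 = 439.99 × 1.043203 = CHF 458.9989
Market CHF 446.43 < fair CHF 458.9989: forward underpriced → reverse cash-and-carry (short spot, go long the forward).
At maturity, profit = |F_mkt − F*| = |446.43 − 458.9989| = CHF 12.57 per share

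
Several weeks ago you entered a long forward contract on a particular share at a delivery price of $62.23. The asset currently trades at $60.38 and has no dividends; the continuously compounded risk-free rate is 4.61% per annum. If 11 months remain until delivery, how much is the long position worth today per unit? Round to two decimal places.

$0.72

Current fair forward for the remaining 11 months: F = S·e^(r·T), r = 0.0461
F = 60.38 · e^(0.0461 × 11/12) = 60.38 × 1.043164 = 62.9862
Value of long forward = (F − K)·e^(−rT) = (62.9862 − 62.23) · e^(−0.0461·11/12)
= 0.7562 × 0.958622 = 0.72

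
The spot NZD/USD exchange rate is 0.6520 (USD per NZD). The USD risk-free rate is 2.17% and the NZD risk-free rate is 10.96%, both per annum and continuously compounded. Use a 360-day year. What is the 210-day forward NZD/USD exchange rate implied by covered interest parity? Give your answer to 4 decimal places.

0.6194

F = S·e^((r_USD − r_NZD)T) = 0.6520 · e^((0.0217 − 0.1096) × 210/360)
= 0.6520 · e^-0.051275 = 0.6520 × 0.950017
F = 0.6194 USD per NZD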